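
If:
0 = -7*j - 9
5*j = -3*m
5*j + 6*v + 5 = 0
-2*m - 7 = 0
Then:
No Solution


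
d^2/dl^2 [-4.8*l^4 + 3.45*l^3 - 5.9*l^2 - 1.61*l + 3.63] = -57.6*l^2 + 20.7*l - 11.8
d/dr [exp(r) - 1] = exp(r)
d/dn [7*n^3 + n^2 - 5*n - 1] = 21*n^2 + 2*n - 5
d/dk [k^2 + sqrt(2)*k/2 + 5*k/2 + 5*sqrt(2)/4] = 2*k + sqrt(2)/2 + 5/2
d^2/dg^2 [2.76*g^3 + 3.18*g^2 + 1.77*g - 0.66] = 16.56*g + 6.36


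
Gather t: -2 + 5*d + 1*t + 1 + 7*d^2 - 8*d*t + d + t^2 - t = 7*d^2 - 8*d*t + 6*d + t^2 - 1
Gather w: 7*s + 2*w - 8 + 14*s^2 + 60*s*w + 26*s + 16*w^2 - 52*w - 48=14*s^2 + 33*s + 16*w^2 + w*(60*s - 50) - 56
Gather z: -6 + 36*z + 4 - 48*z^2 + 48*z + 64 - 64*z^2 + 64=-112*z^2 + 84*z + 126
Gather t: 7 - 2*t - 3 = 4 - 2*t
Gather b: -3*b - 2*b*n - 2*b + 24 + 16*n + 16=b*(-2*n - 5) + 16*n + 40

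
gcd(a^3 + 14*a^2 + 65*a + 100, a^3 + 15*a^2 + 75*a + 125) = a^2 + 10*a + 25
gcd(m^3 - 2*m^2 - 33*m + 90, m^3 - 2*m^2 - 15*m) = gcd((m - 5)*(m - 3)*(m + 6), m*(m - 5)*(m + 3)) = m - 5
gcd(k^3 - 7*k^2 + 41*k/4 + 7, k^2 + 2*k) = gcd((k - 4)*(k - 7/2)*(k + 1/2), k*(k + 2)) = 1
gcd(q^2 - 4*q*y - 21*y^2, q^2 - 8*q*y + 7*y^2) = -q + 7*y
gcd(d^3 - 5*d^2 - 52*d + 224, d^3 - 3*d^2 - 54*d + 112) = d^2 - d - 56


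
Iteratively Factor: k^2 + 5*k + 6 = (k + 3)*(k + 2)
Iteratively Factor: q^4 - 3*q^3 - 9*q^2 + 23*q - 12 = (q - 1)*(q^3 - 2*q^2 - 11*q + 12) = (q - 1)*(q + 3)*(q^2 - 5*q + 4) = (q - 1)^2*(q + 3)*(q - 4)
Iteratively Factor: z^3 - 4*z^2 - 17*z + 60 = (z + 4)*(z^2 - 8*z + 15) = (z - 3)*(z + 4)*(z - 5)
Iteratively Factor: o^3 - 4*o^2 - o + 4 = (o + 1)*(o^2 - 5*o + 4) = (o - 1)*(o + 1)*(o - 4)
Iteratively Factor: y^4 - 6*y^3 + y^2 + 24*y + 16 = (y - 4)*(y^3 - 2*y^2 - 7*y - 4) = (y - 4)*(y + 1)*(y^2 - 3*y - 4) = (y - 4)*(y + 1)^2*(y - 4)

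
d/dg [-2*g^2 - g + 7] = -4*g - 1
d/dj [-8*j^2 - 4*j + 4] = -16*j - 4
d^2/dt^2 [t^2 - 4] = 2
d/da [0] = 0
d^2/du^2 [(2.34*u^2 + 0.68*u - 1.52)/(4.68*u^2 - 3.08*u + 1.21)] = (97.246656*u^3 - 279.2556*u^2 + 108.355104*u + 0.296691999999993)/(102.503232*u^6 - 202.378176*u^5 + 212.694768*u^4 - 133.866656*u^3 + 54.991596*u^2 - 13.528284*u + 1.771561)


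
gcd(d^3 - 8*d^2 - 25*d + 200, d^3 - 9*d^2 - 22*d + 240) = d^2 - 3*d - 40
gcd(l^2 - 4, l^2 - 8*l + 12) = l - 2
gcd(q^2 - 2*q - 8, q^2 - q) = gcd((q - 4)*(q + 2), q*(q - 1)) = 1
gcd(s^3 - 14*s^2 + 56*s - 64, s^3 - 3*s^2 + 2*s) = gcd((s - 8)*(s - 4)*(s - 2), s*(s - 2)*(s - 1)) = s - 2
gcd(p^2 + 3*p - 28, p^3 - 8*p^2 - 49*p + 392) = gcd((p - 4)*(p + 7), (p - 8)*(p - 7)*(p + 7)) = p + 7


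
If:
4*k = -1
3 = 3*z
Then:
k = -1/4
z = 1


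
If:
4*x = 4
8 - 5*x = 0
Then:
No Solution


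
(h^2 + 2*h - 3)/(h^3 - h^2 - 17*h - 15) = (h - 1)/(h^2 - 4*h - 5)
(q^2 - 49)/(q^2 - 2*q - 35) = (q + 7)/(q + 5)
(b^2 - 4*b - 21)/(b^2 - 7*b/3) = 3*(b^2 - 4*b - 21)/(b*(3*b - 7))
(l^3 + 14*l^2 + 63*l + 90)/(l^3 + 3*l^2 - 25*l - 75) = (l + 6)/(l - 5)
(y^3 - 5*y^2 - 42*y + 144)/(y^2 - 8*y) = y + 3 - 18/y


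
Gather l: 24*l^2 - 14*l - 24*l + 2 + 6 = 24*l^2 - 38*l + 8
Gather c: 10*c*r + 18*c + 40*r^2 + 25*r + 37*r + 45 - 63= c*(10*r + 18) + 40*r^2 + 62*r - 18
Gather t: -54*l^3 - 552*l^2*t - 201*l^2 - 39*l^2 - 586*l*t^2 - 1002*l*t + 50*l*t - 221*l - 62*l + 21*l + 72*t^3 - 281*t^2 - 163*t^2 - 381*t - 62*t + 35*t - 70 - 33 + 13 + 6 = -54*l^3 - 240*l^2 - 262*l + 72*t^3 + t^2*(-586*l - 444) + t*(-552*l^2 - 952*l - 408) - 84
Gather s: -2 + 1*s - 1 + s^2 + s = s^2 + 2*s - 3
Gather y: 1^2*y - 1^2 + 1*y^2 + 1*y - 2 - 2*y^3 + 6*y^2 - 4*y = -2*y^3 + 7*y^2 - 2*y - 3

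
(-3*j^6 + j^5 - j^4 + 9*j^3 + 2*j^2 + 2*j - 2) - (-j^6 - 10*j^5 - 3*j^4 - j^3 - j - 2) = -2*j^6 + 11*j^5 + 2*j^4 + 10*j^3 + 2*j^2 + 3*j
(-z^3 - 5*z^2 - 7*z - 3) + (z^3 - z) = -5*z^2 - 8*z - 3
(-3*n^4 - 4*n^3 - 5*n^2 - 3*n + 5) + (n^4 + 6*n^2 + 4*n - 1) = -2*n^4 - 4*n^3 + n^2 + n + 4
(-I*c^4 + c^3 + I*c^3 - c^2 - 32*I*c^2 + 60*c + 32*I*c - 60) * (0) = 0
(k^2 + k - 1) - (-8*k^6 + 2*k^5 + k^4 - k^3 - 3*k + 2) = 8*k^6 - 2*k^5 - k^4 + k^3 + k^2 + 4*k - 3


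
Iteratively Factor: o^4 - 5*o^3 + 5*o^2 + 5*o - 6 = (o - 1)*(o^3 - 4*o^2 + o + 6) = (o - 1)*(o + 1)*(o^2 - 5*o + 6) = (o - 2)*(o - 1)*(o + 1)*(o - 3)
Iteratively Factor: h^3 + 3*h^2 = (h + 3)*(h^2) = h*(h + 3)*(h)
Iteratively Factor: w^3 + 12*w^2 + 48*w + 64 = (w + 4)*(w^2 + 8*w + 16) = (w + 4)^2*(w + 4)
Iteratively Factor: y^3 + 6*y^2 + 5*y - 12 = (y + 3)*(y^2 + 3*y - 4) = (y - 1)*(y + 3)*(y + 4)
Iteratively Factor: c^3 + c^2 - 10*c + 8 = (c - 2)*(c^2 + 3*c - 4) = (c - 2)*(c - 1)*(c + 4)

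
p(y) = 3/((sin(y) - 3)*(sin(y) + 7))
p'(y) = -3*cos(y)/((sin(y) - 3)*(sin(y) + 7)^2) - 3*cos(y)/((sin(y) - 3)^2*(sin(y) + 7)) = -6*(sin(y) + 2)*cos(y)/((sin(y) - 3)^2*(sin(y) + 7)^2)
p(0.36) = -0.15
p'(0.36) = -0.03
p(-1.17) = -0.13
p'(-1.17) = -0.00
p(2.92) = -0.15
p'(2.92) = 0.03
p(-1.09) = -0.13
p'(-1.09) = -0.01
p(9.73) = -0.14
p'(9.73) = 0.02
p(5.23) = -0.13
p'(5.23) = -0.01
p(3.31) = -0.14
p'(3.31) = 0.02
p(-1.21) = -0.13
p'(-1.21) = -0.00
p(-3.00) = -0.14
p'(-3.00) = 0.02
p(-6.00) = -0.15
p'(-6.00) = -0.03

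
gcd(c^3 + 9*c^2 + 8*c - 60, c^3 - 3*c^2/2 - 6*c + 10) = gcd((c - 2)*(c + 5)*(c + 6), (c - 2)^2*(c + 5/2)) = c - 2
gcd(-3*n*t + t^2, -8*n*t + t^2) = t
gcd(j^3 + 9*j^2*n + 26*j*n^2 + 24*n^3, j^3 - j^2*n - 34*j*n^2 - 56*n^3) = j^2 + 6*j*n + 8*n^2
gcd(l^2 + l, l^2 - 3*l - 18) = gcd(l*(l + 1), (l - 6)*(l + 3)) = 1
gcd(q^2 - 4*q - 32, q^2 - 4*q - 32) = q^2 - 4*q - 32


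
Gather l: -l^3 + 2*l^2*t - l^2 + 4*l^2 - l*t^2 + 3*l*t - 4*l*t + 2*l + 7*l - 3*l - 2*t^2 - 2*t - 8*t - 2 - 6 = -l^3 + l^2*(2*t + 3) + l*(-t^2 - t + 6) - 2*t^2 - 10*t - 8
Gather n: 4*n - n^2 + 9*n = -n^2 + 13*n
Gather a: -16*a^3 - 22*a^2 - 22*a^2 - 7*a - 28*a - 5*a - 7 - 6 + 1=-16*a^3 - 44*a^2 - 40*a - 12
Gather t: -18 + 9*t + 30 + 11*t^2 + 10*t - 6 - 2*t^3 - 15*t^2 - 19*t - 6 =-2*t^3 - 4*t^2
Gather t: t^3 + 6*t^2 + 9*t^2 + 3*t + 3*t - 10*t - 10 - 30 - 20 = t^3 + 15*t^2 - 4*t - 60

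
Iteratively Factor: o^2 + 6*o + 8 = (o + 2)*(o + 4)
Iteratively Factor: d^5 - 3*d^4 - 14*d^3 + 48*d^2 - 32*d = (d - 2)*(d^4 - d^3 - 16*d^2 + 16*d) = d*(d - 2)*(d^3 - d^2 - 16*d + 16) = d*(d - 4)*(d - 2)*(d^2 + 3*d - 4) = d*(d - 4)*(d - 2)*(d - 1)*(d + 4)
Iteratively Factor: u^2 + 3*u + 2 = (u + 1)*(u + 2)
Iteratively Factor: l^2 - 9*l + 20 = (l - 4)*(l - 5)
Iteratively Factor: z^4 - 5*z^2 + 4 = (z + 2)*(z^3 - 2*z^2 - z + 2) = (z - 1)*(z + 2)*(z^2 - z - 2) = (z - 2)*(z - 1)*(z + 2)*(z + 1)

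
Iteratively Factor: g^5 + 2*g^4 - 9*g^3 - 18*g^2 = (g + 3)*(g^4 - g^3 - 6*g^2) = g*(g + 3)*(g^3 - g^2 - 6*g) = g^2*(g + 3)*(g^2 - g - 6) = g^2*(g + 2)*(g + 3)*(g - 3)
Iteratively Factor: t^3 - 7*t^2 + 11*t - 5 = (t - 5)*(t^2 - 2*t + 1) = (t - 5)*(t - 1)*(t - 1)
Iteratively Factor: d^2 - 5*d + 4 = (d - 4)*(d - 1)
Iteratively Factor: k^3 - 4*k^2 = (k)*(k^2 - 4*k) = k^2*(k - 4)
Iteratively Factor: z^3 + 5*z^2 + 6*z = (z + 2)*(z^2 + 3*z) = z*(z + 2)*(z + 3)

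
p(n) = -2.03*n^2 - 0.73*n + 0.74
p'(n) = -4.06*n - 0.73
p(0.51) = -0.16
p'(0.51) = -2.80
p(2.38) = -12.50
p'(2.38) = -10.39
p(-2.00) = -5.92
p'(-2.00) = 7.39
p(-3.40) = -20.24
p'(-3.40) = 13.07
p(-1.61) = -3.35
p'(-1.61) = 5.81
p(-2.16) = -7.15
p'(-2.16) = 8.04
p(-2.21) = -7.56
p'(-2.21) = 8.24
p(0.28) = 0.38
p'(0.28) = -1.87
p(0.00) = 0.74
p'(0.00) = -0.73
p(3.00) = -19.72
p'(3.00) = -12.91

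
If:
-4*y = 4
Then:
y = -1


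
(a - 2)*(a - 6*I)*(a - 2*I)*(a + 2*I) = a^4 - 2*a^3 - 6*I*a^3 + 4*a^2 + 12*I*a^2 - 8*a - 24*I*a + 48*I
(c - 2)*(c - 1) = c^2 - 3*c + 2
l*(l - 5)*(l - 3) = l^3 - 8*l^2 + 15*l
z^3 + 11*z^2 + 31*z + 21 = (z + 1)*(z + 3)*(z + 7)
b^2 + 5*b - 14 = (b - 2)*(b + 7)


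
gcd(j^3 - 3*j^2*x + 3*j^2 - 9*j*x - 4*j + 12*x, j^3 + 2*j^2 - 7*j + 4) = j^2 + 3*j - 4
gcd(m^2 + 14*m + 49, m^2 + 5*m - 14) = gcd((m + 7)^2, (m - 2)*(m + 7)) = m + 7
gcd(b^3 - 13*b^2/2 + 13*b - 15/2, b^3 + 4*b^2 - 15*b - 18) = b - 3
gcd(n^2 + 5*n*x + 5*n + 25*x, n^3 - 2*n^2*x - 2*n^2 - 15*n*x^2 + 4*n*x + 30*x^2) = 1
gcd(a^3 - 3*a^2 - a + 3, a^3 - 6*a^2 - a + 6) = a^2 - 1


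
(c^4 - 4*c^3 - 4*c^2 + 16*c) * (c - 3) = c^5 - 7*c^4 + 8*c^3 + 28*c^2 - 48*c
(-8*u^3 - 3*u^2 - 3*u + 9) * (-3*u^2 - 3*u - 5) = 24*u^5 + 33*u^4 + 58*u^3 - 3*u^2 - 12*u - 45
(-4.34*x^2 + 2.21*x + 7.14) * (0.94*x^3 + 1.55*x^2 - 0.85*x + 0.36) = -4.0796*x^5 - 4.6496*x^4 + 13.8261*x^3 + 7.6261*x^2 - 5.2734*x + 2.5704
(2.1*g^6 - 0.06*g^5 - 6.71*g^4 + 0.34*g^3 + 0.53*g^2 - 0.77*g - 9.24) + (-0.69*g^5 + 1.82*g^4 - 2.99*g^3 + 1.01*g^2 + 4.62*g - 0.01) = 2.1*g^6 - 0.75*g^5 - 4.89*g^4 - 2.65*g^3 + 1.54*g^2 + 3.85*g - 9.25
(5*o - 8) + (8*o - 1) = 13*o - 9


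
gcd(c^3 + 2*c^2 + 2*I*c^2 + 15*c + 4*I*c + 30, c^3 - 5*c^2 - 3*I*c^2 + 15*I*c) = c - 3*I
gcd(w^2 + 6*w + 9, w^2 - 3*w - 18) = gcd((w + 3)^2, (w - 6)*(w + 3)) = w + 3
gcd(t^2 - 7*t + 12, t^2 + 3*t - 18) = t - 3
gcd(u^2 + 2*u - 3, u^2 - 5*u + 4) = u - 1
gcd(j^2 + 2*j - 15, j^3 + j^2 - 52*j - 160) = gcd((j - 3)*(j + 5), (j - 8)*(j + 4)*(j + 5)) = j + 5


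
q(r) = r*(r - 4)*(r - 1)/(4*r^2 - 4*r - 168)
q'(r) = r*(4 - 8*r)*(r - 4)*(r - 1)/(4*r^2 - 4*r - 168)^2 + r*(r - 4)/(4*r^2 - 4*r - 168) + r*(r - 1)/(4*r^2 - 4*r - 168) + (r - 4)*(r - 1)/(4*r^2 - 4*r - 168) = (r^4 - 2*r^3 - 125*r^2 + 420*r - 168)/(4*(r^4 - 2*r^3 - 83*r^2 + 84*r + 1764))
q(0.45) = -0.01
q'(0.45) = -0.00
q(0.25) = -0.00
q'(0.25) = -0.01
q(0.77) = -0.00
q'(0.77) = 0.01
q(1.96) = 0.02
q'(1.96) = 0.03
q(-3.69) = 1.35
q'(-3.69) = -1.28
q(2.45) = 0.04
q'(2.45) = 0.02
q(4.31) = -0.04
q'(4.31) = -0.16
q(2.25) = 0.03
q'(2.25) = 0.02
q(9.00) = 3.00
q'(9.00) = -0.39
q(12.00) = 2.93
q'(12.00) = 0.13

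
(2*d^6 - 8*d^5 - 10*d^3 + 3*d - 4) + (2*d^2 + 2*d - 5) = 2*d^6 - 8*d^5 - 10*d^3 + 2*d^2 + 5*d - 9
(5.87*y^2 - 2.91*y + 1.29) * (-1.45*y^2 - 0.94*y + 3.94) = -8.5115*y^4 - 1.2983*y^3 + 23.9927*y^2 - 12.678*y + 5.0826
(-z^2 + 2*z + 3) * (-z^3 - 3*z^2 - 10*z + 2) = z^5 + z^4 + z^3 - 31*z^2 - 26*z + 6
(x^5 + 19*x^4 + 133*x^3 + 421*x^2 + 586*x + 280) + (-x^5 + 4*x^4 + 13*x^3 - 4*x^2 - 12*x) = 23*x^4 + 146*x^3 + 417*x^2 + 574*x + 280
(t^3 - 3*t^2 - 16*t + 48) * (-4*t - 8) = -4*t^4 + 4*t^3 + 88*t^2 - 64*t - 384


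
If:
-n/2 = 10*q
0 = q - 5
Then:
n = -100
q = 5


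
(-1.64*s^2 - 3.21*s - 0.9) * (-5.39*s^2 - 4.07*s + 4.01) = 8.8396*s^4 + 23.9767*s^3 + 11.3393*s^2 - 9.2091*s - 3.609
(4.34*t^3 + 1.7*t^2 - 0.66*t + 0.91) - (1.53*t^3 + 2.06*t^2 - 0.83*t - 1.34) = 2.81*t^3 - 0.36*t^2 + 0.17*t + 2.25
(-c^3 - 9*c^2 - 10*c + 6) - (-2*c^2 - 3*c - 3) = -c^3 - 7*c^2 - 7*c + 9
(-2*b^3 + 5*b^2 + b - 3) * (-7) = 14*b^3 - 35*b^2 - 7*b + 21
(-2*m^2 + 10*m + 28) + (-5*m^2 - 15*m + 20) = -7*m^2 - 5*m + 48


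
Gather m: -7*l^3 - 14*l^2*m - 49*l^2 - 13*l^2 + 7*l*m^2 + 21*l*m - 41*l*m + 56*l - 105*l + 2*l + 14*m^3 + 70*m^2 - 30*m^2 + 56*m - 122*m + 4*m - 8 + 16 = -7*l^3 - 62*l^2 - 47*l + 14*m^3 + m^2*(7*l + 40) + m*(-14*l^2 - 20*l - 62) + 8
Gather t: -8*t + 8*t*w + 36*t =t*(8*w + 28)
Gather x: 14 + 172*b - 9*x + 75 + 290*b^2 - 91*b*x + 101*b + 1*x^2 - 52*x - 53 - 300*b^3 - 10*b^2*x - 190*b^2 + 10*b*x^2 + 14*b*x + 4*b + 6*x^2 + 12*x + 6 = -300*b^3 + 100*b^2 + 277*b + x^2*(10*b + 7) + x*(-10*b^2 - 77*b - 49) + 42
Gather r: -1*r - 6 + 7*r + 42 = 6*r + 36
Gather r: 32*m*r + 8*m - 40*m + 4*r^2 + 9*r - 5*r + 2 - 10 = -32*m + 4*r^2 + r*(32*m + 4) - 8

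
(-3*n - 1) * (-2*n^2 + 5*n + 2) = 6*n^3 - 13*n^2 - 11*n - 2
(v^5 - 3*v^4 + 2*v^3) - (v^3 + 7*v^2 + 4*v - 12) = v^5 - 3*v^4 + v^3 - 7*v^2 - 4*v + 12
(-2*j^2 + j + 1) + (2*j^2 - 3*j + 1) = 2 - 2*j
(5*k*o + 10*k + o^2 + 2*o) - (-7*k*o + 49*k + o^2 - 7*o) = 12*k*o - 39*k + 9*o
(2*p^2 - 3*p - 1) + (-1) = 2*p^2 - 3*p - 2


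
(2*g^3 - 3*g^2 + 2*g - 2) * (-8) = -16*g^3 + 24*g^2 - 16*g + 16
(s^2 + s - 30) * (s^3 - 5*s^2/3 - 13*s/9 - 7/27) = s^5 - 2*s^4/3 - 298*s^3/9 + 1304*s^2/27 + 1163*s/27 + 70/9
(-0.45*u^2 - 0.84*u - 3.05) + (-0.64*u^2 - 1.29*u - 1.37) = -1.09*u^2 - 2.13*u - 4.42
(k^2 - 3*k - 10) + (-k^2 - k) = -4*k - 10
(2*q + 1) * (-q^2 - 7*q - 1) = -2*q^3 - 15*q^2 - 9*q - 1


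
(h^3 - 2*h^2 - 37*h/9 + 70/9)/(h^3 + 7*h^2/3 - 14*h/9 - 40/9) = (9*h^2 - 36*h + 35)/(9*h^2 + 3*h - 20)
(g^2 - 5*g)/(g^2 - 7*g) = (g - 5)/(g - 7)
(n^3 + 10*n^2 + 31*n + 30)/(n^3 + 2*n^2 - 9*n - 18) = (n + 5)/(n - 3)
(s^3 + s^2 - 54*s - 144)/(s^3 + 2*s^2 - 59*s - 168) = (s + 6)/(s + 7)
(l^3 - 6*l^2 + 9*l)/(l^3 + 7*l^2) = (l^2 - 6*l + 9)/(l*(l + 7))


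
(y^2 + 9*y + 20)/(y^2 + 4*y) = (y + 5)/y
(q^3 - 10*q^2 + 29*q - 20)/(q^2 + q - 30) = (q^2 - 5*q + 4)/(q + 6)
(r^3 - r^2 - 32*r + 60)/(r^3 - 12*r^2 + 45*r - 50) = (r + 6)/(r - 5)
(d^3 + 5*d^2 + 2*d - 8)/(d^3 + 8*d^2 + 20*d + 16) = (d - 1)/(d + 2)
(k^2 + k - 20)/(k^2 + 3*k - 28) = (k + 5)/(k + 7)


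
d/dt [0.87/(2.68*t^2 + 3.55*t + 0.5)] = (-4.6632*t - 3.0885)/(2.68*t^2 + 3.55*t + 0.5)^2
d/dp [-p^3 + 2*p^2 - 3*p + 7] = -3*p^2 + 4*p - 3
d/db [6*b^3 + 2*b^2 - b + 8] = 18*b^2 + 4*b - 1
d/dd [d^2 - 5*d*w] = 2*d - 5*w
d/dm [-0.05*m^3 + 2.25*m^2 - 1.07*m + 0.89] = -0.15*m^2 + 4.5*m - 1.07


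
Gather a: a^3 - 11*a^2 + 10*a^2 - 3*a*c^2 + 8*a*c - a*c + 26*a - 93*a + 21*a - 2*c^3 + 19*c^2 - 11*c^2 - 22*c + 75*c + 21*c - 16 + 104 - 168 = a^3 - a^2 + a*(-3*c^2 + 7*c - 46) - 2*c^3 + 8*c^2 + 74*c - 80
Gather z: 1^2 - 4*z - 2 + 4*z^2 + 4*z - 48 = 4*z^2 - 49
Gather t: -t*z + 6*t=t*(6 - z)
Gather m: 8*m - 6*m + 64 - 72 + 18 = 2*m + 10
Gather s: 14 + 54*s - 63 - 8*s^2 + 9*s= -8*s^2 + 63*s - 49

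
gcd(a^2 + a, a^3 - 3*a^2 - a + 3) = a + 1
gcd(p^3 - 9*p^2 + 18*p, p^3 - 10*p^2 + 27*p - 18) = p^2 - 9*p + 18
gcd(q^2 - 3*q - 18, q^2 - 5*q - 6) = q - 6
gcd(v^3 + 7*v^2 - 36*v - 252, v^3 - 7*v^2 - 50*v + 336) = v^2 + v - 42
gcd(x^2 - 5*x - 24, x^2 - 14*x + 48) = x - 8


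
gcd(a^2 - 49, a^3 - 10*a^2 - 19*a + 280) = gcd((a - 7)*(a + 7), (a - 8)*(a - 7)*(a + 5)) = a - 7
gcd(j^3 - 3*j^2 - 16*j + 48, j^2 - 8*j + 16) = j - 4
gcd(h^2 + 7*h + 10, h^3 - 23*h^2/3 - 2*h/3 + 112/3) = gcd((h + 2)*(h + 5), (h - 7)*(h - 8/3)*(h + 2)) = h + 2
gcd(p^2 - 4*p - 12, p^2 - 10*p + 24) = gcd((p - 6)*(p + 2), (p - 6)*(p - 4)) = p - 6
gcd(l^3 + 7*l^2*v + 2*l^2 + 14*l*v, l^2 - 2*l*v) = l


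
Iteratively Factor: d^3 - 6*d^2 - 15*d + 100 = (d - 5)*(d^2 - d - 20) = (d - 5)^2*(d + 4)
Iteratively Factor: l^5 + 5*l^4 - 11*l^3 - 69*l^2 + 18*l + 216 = (l + 3)*(l^4 + 2*l^3 - 17*l^2 - 18*l + 72) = (l + 3)*(l + 4)*(l^3 - 2*l^2 - 9*l + 18) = (l - 2)*(l + 3)*(l + 4)*(l^2 - 9) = (l - 3)*(l - 2)*(l + 3)*(l + 4)*(l + 3)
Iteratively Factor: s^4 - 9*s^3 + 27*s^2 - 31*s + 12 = (s - 3)*(s^3 - 6*s^2 + 9*s - 4) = (s - 3)*(s - 1)*(s^2 - 5*s + 4) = (s - 3)*(s - 1)^2*(s - 4)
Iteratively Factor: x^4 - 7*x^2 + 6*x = (x - 1)*(x^3 + x^2 - 6*x) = x*(x - 1)*(x^2 + x - 6) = x*(x - 1)*(x + 3)*(x - 2)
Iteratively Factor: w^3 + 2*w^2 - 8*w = (w - 2)*(w^2 + 4*w) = w*(w - 2)*(w + 4)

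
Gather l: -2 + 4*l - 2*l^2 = -2*l^2 + 4*l - 2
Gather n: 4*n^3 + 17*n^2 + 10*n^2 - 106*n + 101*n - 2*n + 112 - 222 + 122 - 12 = 4*n^3 + 27*n^2 - 7*n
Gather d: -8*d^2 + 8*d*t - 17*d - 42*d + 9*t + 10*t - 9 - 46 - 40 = -8*d^2 + d*(8*t - 59) + 19*t - 95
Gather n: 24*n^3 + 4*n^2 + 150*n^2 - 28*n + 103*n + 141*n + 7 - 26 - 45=24*n^3 + 154*n^2 + 216*n - 64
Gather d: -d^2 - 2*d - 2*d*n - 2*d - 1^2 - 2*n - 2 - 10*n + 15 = -d^2 + d*(-2*n - 4) - 12*n + 12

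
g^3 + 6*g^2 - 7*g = g*(g - 1)*(g + 7)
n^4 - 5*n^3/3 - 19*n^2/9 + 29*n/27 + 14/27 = (n - 7/3)*(n - 2/3)*(n + 1/3)*(n + 1)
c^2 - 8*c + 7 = (c - 7)*(c - 1)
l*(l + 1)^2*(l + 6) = l^4 + 8*l^3 + 13*l^2 + 6*l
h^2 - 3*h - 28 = (h - 7)*(h + 4)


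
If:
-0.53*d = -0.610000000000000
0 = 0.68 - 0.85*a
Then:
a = 0.80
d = 1.15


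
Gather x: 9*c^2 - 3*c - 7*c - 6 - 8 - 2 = 9*c^2 - 10*c - 16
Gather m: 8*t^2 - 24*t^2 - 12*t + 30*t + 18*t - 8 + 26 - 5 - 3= -16*t^2 + 36*t + 10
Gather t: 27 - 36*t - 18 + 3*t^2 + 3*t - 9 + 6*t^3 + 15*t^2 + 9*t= 6*t^3 + 18*t^2 - 24*t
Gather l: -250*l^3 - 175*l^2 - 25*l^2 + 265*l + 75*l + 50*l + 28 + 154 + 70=-250*l^3 - 200*l^2 + 390*l + 252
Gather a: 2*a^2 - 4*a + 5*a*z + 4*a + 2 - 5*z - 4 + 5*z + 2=2*a^2 + 5*a*z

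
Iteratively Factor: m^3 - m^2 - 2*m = (m + 1)*(m^2 - 2*m) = m*(m + 1)*(m - 2)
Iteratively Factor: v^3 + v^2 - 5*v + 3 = (v - 1)*(v^2 + 2*v - 3) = (v - 1)*(v + 3)*(v - 1)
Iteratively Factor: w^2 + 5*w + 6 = (w + 2)*(w + 3)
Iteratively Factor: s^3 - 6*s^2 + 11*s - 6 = (s - 2)*(s^2 - 4*s + 3) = (s - 2)*(s - 1)*(s - 3)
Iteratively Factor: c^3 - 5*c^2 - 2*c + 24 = (c - 3)*(c^2 - 2*c - 8) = (c - 4)*(c - 3)*(c + 2)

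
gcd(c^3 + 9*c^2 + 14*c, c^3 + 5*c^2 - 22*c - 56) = c^2 + 9*c + 14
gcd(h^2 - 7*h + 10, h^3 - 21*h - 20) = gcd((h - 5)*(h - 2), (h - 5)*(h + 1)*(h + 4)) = h - 5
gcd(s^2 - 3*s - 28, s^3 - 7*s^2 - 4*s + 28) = s - 7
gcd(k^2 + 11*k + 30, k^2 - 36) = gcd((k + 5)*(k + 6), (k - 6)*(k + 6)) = k + 6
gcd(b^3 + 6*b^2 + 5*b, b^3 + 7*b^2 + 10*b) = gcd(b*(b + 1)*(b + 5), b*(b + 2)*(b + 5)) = b^2 + 5*b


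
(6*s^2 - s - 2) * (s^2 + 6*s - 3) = 6*s^4 + 35*s^3 - 26*s^2 - 9*s + 6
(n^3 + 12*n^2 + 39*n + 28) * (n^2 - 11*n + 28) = n^5 + n^4 - 65*n^3 - 65*n^2 + 784*n + 784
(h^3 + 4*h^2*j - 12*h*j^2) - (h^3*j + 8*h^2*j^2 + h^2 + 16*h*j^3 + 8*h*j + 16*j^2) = -h^3*j + h^3 - 8*h^2*j^2 + 4*h^2*j - h^2 - 16*h*j^3 - 12*h*j^2 - 8*h*j - 16*j^2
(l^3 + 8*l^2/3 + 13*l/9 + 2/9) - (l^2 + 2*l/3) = l^3 + 5*l^2/3 + 7*l/9 + 2/9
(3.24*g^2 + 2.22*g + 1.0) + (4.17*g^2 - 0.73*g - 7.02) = 7.41*g^2 + 1.49*g - 6.02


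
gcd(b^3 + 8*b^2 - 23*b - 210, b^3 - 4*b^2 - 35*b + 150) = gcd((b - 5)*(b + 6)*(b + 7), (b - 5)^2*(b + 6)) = b^2 + b - 30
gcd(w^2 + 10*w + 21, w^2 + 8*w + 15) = w + 3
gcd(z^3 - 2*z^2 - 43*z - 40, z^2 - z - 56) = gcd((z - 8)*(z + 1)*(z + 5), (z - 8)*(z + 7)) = z - 8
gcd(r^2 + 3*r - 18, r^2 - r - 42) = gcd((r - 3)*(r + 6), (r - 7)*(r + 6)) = r + 6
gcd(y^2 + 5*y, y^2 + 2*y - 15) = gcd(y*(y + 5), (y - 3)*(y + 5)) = y + 5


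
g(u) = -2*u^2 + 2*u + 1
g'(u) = 2 - 4*u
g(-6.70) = -102.18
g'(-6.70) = 28.80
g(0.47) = 1.50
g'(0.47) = 0.12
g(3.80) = -20.28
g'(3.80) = -13.20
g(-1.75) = -8.62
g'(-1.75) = 9.00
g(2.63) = -7.57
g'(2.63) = -8.52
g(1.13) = 0.71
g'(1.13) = -2.52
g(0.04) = 1.08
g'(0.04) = 1.84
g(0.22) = 1.34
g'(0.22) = 1.12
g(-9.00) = -179.00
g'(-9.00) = 38.00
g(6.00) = -59.00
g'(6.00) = -22.00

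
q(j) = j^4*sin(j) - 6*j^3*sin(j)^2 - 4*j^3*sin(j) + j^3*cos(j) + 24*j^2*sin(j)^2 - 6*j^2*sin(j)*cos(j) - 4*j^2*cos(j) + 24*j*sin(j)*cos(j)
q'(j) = j^4*cos(j) - 12*j^3*sin(j)*cos(j) + 3*j^3*sin(j) - 4*j^3*cos(j) - 12*j^2*sin(j)^2 + 48*j^2*sin(j)*cos(j) - 8*j^2*sin(j) - 6*j^2*cos(j)^2 + 3*j^2*cos(j) + 24*j*sin(j)^2 - 12*j*sin(j)*cos(j) + 24*j*cos(j)^2 - 8*j*cos(j) + 24*sin(j)*cos(j)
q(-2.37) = 25.62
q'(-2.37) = 106.57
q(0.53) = 5.21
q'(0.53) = 19.11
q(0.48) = 4.29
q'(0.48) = 17.46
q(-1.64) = 62.98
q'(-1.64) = -24.51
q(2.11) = 15.72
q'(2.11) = -35.11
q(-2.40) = 22.43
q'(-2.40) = 105.70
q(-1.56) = 60.48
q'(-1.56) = -37.56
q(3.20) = 10.77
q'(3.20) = 40.14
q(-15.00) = -28450.08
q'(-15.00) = -18401.35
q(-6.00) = 329.93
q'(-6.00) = 2770.11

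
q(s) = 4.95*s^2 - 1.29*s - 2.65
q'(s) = 9.9*s - 1.29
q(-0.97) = 3.26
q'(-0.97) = -10.89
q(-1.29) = 7.25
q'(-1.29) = -14.06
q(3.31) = 47.31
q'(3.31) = 31.48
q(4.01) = 71.77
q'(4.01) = 38.41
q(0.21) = -2.70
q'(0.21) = 0.79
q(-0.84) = 1.93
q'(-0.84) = -9.61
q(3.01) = 38.31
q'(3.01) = 28.51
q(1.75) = 10.25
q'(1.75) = 16.04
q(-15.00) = 1130.45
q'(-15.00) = -149.79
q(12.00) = 694.67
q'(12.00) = 117.51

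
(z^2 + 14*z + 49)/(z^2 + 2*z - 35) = (z + 7)/(z - 5)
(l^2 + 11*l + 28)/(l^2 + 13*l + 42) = (l + 4)/(l + 6)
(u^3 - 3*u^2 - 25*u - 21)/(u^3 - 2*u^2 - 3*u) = (u^2 - 4*u - 21)/(u*(u - 3))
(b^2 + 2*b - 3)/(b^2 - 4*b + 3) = (b + 3)/(b - 3)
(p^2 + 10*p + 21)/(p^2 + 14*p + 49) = (p + 3)/(p + 7)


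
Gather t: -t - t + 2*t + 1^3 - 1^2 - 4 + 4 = 0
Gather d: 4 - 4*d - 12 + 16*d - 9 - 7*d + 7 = 5*d - 10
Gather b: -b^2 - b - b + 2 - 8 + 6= -b^2 - 2*b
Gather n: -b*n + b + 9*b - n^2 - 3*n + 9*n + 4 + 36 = 10*b - n^2 + n*(6 - b) + 40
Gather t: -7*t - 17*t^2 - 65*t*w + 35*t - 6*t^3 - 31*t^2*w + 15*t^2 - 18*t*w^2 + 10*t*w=-6*t^3 + t^2*(-31*w - 2) + t*(-18*w^2 - 55*w + 28)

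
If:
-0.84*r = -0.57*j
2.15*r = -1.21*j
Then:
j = 0.00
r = 0.00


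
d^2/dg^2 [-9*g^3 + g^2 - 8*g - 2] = 2 - 54*g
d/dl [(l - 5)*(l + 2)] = 2*l - 3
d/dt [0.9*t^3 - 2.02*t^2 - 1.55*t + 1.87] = 2.7*t^2 - 4.04*t - 1.55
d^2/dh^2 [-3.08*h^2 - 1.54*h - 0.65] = -6.16000000000000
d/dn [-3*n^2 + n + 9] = 1 - 6*n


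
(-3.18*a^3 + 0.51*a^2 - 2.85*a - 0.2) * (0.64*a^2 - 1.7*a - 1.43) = -2.0352*a^5 + 5.7324*a^4 + 1.8564*a^3 + 3.9877*a^2 + 4.4155*a + 0.286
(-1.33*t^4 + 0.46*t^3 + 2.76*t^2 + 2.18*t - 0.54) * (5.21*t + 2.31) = -6.9293*t^5 - 0.6757*t^4 + 15.4422*t^3 + 17.7334*t^2 + 2.2224*t - 1.2474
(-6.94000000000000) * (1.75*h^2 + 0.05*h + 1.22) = -12.145*h^2 - 0.347*h - 8.4668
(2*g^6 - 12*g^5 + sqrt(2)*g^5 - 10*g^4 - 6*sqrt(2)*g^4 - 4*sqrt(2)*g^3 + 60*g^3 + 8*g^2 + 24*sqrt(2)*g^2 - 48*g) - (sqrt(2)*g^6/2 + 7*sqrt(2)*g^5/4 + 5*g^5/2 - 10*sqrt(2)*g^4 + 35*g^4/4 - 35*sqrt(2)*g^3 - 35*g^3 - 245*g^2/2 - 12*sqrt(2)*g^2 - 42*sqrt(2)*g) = -sqrt(2)*g^6/2 + 2*g^6 - 29*g^5/2 - 3*sqrt(2)*g^5/4 - 75*g^4/4 + 4*sqrt(2)*g^4 + 31*sqrt(2)*g^3 + 95*g^3 + 36*sqrt(2)*g^2 + 261*g^2/2 - 48*g + 42*sqrt(2)*g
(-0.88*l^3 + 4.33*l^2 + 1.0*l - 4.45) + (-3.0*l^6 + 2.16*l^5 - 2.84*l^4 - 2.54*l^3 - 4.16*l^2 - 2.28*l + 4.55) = -3.0*l^6 + 2.16*l^5 - 2.84*l^4 - 3.42*l^3 + 0.17*l^2 - 1.28*l + 0.0999999999999996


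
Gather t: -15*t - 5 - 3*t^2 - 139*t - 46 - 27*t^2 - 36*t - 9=-30*t^2 - 190*t - 60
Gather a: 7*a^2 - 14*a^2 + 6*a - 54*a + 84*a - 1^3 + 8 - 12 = -7*a^2 + 36*a - 5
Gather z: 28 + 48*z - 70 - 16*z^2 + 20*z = -16*z^2 + 68*z - 42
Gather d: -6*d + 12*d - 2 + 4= 6*d + 2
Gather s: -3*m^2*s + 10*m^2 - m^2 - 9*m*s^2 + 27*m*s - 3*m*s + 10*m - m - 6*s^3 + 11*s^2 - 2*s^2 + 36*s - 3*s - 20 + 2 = 9*m^2 + 9*m - 6*s^3 + s^2*(9 - 9*m) + s*(-3*m^2 + 24*m + 33) - 18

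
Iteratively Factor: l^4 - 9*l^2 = (l)*(l^3 - 9*l) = l^2*(l^2 - 9) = l^2*(l - 3)*(l + 3)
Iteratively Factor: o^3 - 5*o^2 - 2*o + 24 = (o + 2)*(o^2 - 7*o + 12) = (o - 4)*(o + 2)*(o - 3)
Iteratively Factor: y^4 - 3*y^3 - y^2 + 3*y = (y - 3)*(y^3 - y) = (y - 3)*(y - 1)*(y^2 + y) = (y - 3)*(y - 1)*(y + 1)*(y)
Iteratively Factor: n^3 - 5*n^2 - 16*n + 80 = (n + 4)*(n^2 - 9*n + 20) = (n - 4)*(n + 4)*(n - 5)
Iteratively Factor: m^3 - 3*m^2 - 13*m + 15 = (m - 1)*(m^2 - 2*m - 15) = (m - 5)*(m - 1)*(m + 3)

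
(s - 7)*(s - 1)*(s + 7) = s^3 - s^2 - 49*s + 49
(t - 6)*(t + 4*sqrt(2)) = t^2 - 6*t + 4*sqrt(2)*t - 24*sqrt(2)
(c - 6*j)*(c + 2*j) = c^2 - 4*c*j - 12*j^2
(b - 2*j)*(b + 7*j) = b^2 + 5*b*j - 14*j^2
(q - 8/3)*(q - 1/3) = q^2 - 3*q + 8/9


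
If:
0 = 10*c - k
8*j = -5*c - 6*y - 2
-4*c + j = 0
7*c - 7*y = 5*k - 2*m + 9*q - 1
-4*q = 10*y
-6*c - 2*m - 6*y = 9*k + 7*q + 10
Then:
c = -36/611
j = -144/611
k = -360/611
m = -14659/7332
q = -275/3666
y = 55/1833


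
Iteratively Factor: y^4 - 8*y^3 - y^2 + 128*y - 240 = (y + 4)*(y^3 - 12*y^2 + 47*y - 60) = (y - 5)*(y + 4)*(y^2 - 7*y + 12) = (y - 5)*(y - 3)*(y + 4)*(y - 4)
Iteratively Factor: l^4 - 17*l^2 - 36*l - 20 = (l + 2)*(l^3 - 2*l^2 - 13*l - 10) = (l + 2)^2*(l^2 - 4*l - 5) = (l + 1)*(l + 2)^2*(l - 5)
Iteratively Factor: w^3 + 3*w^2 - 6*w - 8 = (w + 4)*(w^2 - w - 2) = (w + 1)*(w + 4)*(w - 2)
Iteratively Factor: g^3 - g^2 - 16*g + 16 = (g - 4)*(g^2 + 3*g - 4) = (g - 4)*(g - 1)*(g + 4)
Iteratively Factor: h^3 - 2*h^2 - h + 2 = (h + 1)*(h^2 - 3*h + 2) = (h - 1)*(h + 1)*(h - 2)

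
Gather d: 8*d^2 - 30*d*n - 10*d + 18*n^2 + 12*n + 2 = 8*d^2 + d*(-30*n - 10) + 18*n^2 + 12*n + 2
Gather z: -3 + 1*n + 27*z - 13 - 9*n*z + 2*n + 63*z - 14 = 3*n + z*(90 - 9*n) - 30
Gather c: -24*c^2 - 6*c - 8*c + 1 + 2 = -24*c^2 - 14*c + 3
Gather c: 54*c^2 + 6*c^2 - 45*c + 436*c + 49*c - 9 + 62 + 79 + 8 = 60*c^2 + 440*c + 140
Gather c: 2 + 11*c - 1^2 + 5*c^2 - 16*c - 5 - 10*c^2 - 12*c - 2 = -5*c^2 - 17*c - 6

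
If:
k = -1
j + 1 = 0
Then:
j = -1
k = -1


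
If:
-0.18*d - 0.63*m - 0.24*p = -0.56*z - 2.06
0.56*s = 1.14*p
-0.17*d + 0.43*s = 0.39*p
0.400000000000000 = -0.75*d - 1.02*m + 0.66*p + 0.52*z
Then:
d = -4.23505843071786*z - 40.9110816878706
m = 2.66399554813578*z + 20.4175464855218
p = -1.4833611574847*z - 14.3294149252586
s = -3.01969949916528*z - 29.1705946692764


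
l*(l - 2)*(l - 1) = l^3 - 3*l^2 + 2*l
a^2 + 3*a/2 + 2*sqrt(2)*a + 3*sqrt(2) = (a + 3/2)*(a + 2*sqrt(2))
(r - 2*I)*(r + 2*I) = r^2 + 4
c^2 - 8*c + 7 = (c - 7)*(c - 1)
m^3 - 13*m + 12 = (m - 3)*(m - 1)*(m + 4)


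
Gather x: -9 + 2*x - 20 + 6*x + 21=8*x - 8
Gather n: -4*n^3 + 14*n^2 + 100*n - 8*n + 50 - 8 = -4*n^3 + 14*n^2 + 92*n + 42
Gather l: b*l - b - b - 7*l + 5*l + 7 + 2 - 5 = -2*b + l*(b - 2) + 4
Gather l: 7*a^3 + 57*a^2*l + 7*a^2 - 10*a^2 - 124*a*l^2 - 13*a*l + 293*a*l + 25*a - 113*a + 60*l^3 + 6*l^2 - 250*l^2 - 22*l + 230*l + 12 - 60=7*a^3 - 3*a^2 - 88*a + 60*l^3 + l^2*(-124*a - 244) + l*(57*a^2 + 280*a + 208) - 48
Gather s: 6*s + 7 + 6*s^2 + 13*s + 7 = 6*s^2 + 19*s + 14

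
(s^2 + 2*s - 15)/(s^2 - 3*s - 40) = (s - 3)/(s - 8)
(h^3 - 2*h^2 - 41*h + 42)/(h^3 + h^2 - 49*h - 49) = (h^2 + 5*h - 6)/(h^2 + 8*h + 7)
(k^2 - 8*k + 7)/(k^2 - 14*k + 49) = (k - 1)/(k - 7)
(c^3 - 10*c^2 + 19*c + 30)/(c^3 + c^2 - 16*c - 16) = (c^2 - 11*c + 30)/(c^2 - 16)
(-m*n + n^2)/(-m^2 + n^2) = n/(m + n)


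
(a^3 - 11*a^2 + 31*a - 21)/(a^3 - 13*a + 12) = (a - 7)/(a + 4)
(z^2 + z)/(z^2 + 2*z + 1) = z/(z + 1)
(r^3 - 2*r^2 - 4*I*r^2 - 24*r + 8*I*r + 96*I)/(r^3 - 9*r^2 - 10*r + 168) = (r - 4*I)/(r - 7)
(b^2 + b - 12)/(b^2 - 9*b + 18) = (b + 4)/(b - 6)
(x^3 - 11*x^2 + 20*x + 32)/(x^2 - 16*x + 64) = (x^2 - 3*x - 4)/(x - 8)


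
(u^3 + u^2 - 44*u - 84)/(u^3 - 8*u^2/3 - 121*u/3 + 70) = 3*(u + 2)/(3*u - 5)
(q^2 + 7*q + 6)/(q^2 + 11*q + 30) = (q + 1)/(q + 5)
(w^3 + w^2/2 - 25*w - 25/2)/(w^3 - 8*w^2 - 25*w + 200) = (w + 1/2)/(w - 8)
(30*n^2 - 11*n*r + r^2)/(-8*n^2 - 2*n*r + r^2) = (-30*n^2 + 11*n*r - r^2)/(8*n^2 + 2*n*r - r^2)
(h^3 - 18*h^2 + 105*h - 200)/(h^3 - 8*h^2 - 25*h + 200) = (h - 5)/(h + 5)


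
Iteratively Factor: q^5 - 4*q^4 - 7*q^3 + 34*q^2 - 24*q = (q + 3)*(q^4 - 7*q^3 + 14*q^2 - 8*q) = (q - 2)*(q + 3)*(q^3 - 5*q^2 + 4*q) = (q - 2)*(q - 1)*(q + 3)*(q^2 - 4*q) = q*(q - 2)*(q - 1)*(q + 3)*(q - 4)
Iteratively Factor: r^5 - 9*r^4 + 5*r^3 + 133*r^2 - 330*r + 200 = (r + 4)*(r^4 - 13*r^3 + 57*r^2 - 95*r + 50) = (r - 1)*(r + 4)*(r^3 - 12*r^2 + 45*r - 50) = (r - 5)*(r - 1)*(r + 4)*(r^2 - 7*r + 10) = (r - 5)*(r - 2)*(r - 1)*(r + 4)*(r - 5)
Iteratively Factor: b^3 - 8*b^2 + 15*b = (b)*(b^2 - 8*b + 15) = b*(b - 5)*(b - 3)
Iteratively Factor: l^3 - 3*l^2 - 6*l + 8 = (l - 1)*(l^2 - 2*l - 8) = (l - 1)*(l + 2)*(l - 4)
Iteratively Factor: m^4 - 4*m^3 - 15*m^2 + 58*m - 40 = (m - 5)*(m^3 + m^2 - 10*m + 8) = (m - 5)*(m + 4)*(m^2 - 3*m + 2) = (m - 5)*(m - 2)*(m + 4)*(m - 1)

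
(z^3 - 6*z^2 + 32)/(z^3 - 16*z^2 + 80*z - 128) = (z + 2)/(z - 8)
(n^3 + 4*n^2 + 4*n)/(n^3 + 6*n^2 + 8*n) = (n + 2)/(n + 4)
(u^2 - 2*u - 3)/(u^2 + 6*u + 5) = (u - 3)/(u + 5)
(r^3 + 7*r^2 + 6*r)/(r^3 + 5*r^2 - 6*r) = (r + 1)/(r - 1)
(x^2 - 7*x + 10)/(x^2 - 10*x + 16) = (x - 5)/(x - 8)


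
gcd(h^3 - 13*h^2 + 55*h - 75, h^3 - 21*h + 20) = 1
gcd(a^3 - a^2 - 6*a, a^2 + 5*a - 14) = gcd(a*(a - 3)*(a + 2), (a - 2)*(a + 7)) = 1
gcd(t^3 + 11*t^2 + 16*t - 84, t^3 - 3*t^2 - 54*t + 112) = t^2 + 5*t - 14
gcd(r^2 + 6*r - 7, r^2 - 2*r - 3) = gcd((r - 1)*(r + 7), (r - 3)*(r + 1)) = 1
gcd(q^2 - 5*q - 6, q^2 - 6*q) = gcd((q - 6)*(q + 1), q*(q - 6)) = q - 6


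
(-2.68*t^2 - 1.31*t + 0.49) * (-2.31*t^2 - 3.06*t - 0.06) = 6.1908*t^4 + 11.2269*t^3 + 3.0375*t^2 - 1.4208*t - 0.0294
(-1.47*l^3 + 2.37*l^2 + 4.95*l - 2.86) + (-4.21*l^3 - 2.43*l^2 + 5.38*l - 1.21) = -5.68*l^3 - 0.0600000000000001*l^2 + 10.33*l - 4.07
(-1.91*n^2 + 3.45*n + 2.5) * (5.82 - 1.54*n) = 2.9414*n^3 - 16.4292*n^2 + 16.229*n + 14.55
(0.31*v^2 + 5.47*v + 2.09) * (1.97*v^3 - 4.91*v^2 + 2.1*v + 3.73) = 0.6107*v^5 + 9.2538*v^4 - 22.0894*v^3 + 2.3814*v^2 + 24.7921*v + 7.7957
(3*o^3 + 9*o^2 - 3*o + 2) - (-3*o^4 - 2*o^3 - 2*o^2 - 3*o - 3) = 3*o^4 + 5*o^3 + 11*o^2 + 5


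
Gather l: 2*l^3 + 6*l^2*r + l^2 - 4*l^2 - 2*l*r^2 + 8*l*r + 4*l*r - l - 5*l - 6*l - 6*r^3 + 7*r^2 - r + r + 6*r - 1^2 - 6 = 2*l^3 + l^2*(6*r - 3) + l*(-2*r^2 + 12*r - 12) - 6*r^3 + 7*r^2 + 6*r - 7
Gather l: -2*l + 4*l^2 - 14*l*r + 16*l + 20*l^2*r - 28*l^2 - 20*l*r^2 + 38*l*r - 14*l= l^2*(20*r - 24) + l*(-20*r^2 + 24*r)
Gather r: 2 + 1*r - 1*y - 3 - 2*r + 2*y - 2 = -r + y - 3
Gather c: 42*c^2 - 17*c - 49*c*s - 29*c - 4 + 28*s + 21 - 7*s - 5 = 42*c^2 + c*(-49*s - 46) + 21*s + 12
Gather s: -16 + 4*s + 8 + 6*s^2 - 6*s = 6*s^2 - 2*s - 8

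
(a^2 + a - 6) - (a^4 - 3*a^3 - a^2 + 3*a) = -a^4 + 3*a^3 + 2*a^2 - 2*a - 6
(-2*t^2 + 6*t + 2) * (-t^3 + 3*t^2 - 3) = 2*t^5 - 12*t^4 + 16*t^3 + 12*t^2 - 18*t - 6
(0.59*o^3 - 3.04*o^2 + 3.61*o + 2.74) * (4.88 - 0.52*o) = -0.3068*o^4 + 4.46*o^3 - 16.7124*o^2 + 16.192*o + 13.3712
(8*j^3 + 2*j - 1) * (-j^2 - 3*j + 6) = -8*j^5 - 24*j^4 + 46*j^3 - 5*j^2 + 15*j - 6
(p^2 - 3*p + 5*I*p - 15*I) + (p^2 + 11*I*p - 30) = 2*p^2 - 3*p + 16*I*p - 30 - 15*I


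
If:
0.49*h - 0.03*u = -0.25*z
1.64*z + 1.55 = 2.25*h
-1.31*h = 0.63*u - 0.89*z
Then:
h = 0.23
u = -1.37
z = -0.62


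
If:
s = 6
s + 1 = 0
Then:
No Solution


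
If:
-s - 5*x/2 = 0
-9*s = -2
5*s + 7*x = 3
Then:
No Solution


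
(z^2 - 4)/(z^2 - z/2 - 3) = 2*(z + 2)/(2*z + 3)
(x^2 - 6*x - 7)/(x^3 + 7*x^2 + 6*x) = (x - 7)/(x*(x + 6))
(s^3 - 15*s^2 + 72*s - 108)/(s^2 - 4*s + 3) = (s^2 - 12*s + 36)/(s - 1)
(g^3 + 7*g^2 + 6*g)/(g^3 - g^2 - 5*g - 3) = g*(g + 6)/(g^2 - 2*g - 3)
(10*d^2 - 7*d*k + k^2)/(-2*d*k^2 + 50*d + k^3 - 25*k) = (-5*d + k)/(k^2 - 25)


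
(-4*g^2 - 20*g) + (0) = -4*g^2 - 20*g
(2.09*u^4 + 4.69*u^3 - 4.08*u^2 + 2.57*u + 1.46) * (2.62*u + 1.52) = 5.4758*u^5 + 15.4646*u^4 - 3.5608*u^3 + 0.5318*u^2 + 7.7316*u + 2.2192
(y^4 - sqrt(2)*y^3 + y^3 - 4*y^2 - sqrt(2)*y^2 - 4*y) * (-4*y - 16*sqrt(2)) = -4*y^5 - 12*sqrt(2)*y^4 - 4*y^4 - 12*sqrt(2)*y^3 + 48*y^3 + 48*y^2 + 64*sqrt(2)*y^2 + 64*sqrt(2)*y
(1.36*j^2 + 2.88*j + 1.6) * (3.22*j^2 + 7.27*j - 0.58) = 4.3792*j^4 + 19.1608*j^3 + 25.3008*j^2 + 9.9616*j - 0.928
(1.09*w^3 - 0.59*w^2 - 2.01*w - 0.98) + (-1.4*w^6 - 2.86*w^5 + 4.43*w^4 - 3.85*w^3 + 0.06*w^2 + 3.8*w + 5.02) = -1.4*w^6 - 2.86*w^5 + 4.43*w^4 - 2.76*w^3 - 0.53*w^2 + 1.79*w + 4.04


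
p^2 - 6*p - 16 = (p - 8)*(p + 2)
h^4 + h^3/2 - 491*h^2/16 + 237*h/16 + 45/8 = (h - 5)*(h - 3/4)*(h + 1/4)*(h + 6)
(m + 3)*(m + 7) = m^2 + 10*m + 21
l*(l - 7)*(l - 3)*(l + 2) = l^4 - 8*l^3 + l^2 + 42*l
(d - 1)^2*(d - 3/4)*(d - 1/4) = d^4 - 3*d^3 + 51*d^2/16 - 11*d/8 + 3/16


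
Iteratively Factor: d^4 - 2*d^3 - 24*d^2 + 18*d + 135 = (d - 3)*(d^3 + d^2 - 21*d - 45) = (d - 3)*(d + 3)*(d^2 - 2*d - 15) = (d - 3)*(d + 3)^2*(d - 5)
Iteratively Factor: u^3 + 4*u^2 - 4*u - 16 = (u + 2)*(u^2 + 2*u - 8) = (u - 2)*(u + 2)*(u + 4)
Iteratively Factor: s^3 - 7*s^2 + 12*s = (s)*(s^2 - 7*s + 12) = s*(s - 4)*(s - 3)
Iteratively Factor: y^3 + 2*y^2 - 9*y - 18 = (y - 3)*(y^2 + 5*y + 6) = (y - 3)*(y + 2)*(y + 3)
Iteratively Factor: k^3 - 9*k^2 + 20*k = (k - 5)*(k^2 - 4*k) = k*(k - 5)*(k - 4)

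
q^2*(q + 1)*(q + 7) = q^4 + 8*q^3 + 7*q^2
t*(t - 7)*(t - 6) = t^3 - 13*t^2 + 42*t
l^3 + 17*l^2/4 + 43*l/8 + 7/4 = (l + 1/2)*(l + 7/4)*(l + 2)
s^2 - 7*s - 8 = (s - 8)*(s + 1)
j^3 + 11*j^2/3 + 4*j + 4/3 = (j + 2/3)*(j + 1)*(j + 2)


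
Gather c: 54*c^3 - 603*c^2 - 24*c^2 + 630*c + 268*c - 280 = 54*c^3 - 627*c^2 + 898*c - 280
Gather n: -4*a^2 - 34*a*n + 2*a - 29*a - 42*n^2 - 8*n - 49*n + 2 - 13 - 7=-4*a^2 - 27*a - 42*n^2 + n*(-34*a - 57) - 18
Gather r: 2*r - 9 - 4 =2*r - 13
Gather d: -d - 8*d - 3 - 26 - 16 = -9*d - 45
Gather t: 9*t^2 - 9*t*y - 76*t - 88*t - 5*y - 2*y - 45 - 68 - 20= 9*t^2 + t*(-9*y - 164) - 7*y - 133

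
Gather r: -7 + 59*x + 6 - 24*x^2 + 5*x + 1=-24*x^2 + 64*x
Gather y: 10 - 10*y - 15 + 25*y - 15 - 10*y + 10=5*y - 10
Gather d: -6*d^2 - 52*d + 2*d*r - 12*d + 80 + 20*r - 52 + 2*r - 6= -6*d^2 + d*(2*r - 64) + 22*r + 22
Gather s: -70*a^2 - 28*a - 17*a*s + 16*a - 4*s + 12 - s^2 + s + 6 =-70*a^2 - 12*a - s^2 + s*(-17*a - 3) + 18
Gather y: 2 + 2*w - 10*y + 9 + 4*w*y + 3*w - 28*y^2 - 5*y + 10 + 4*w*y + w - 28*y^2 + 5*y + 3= 6*w - 56*y^2 + y*(8*w - 10) + 24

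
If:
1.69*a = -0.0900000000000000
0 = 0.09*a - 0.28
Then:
No Solution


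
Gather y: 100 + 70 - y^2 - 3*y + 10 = -y^2 - 3*y + 180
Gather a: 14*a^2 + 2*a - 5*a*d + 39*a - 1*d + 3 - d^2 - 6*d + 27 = 14*a^2 + a*(41 - 5*d) - d^2 - 7*d + 30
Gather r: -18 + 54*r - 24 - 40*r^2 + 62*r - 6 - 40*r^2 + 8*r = -80*r^2 + 124*r - 48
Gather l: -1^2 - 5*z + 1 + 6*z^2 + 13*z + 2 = 6*z^2 + 8*z + 2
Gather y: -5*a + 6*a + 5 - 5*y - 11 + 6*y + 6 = a + y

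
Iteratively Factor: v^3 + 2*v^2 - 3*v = (v + 3)*(v^2 - v) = (v - 1)*(v + 3)*(v)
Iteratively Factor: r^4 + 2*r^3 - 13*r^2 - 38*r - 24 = (r + 2)*(r^3 - 13*r - 12) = (r + 1)*(r + 2)*(r^2 - r - 12) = (r - 4)*(r + 1)*(r + 2)*(r + 3)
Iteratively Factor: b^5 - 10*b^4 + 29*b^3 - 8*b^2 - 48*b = (b - 4)*(b^4 - 6*b^3 + 5*b^2 + 12*b) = b*(b - 4)*(b^3 - 6*b^2 + 5*b + 12) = b*(b - 4)*(b - 3)*(b^2 - 3*b - 4) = b*(b - 4)*(b - 3)*(b + 1)*(b - 4)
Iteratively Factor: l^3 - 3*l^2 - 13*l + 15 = (l + 3)*(l^2 - 6*l + 5) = (l - 5)*(l + 3)*(l - 1)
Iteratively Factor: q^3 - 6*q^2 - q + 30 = (q + 2)*(q^2 - 8*q + 15) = (q - 5)*(q + 2)*(q - 3)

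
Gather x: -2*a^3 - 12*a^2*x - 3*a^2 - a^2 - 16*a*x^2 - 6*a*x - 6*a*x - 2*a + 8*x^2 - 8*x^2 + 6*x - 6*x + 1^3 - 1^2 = -2*a^3 - 4*a^2 - 16*a*x^2 - 2*a + x*(-12*a^2 - 12*a)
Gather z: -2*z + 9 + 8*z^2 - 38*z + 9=8*z^2 - 40*z + 18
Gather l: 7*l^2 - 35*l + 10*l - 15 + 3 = 7*l^2 - 25*l - 12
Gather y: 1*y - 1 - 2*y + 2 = 1 - y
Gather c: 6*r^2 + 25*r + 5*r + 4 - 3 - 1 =6*r^2 + 30*r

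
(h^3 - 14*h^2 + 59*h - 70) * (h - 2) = h^4 - 16*h^3 + 87*h^2 - 188*h + 140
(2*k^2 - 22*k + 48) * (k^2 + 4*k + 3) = 2*k^4 - 14*k^3 - 34*k^2 + 126*k + 144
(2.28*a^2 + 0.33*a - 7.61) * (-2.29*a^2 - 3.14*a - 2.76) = -5.2212*a^4 - 7.9149*a^3 + 10.0979*a^2 + 22.9846*a + 21.0036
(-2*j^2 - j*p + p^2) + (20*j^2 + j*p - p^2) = 18*j^2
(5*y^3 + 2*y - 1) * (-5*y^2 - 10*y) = -25*y^5 - 50*y^4 - 10*y^3 - 15*y^2 + 10*y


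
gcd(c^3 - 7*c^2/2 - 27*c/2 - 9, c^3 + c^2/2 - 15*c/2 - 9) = c + 3/2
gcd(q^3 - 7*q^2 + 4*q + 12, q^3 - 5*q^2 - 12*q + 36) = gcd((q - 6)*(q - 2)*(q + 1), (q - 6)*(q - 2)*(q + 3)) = q^2 - 8*q + 12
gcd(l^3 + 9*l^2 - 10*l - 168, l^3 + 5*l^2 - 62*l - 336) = l^2 + 13*l + 42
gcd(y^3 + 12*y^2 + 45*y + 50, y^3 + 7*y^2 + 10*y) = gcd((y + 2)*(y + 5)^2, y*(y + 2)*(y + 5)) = y^2 + 7*y + 10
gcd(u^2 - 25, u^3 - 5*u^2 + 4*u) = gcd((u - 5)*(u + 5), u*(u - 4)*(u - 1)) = 1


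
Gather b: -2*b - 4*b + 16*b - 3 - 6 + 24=10*b + 15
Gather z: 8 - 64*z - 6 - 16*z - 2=-80*z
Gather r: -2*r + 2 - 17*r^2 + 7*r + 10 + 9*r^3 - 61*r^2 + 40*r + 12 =9*r^3 - 78*r^2 + 45*r + 24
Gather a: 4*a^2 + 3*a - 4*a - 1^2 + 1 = 4*a^2 - a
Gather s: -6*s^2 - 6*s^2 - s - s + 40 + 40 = -12*s^2 - 2*s + 80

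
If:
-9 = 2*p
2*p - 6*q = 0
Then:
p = -9/2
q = -3/2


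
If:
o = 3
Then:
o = 3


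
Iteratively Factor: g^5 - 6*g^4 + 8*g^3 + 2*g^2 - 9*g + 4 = (g - 1)*(g^4 - 5*g^3 + 3*g^2 + 5*g - 4) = (g - 1)*(g + 1)*(g^3 - 6*g^2 + 9*g - 4) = (g - 1)^2*(g + 1)*(g^2 - 5*g + 4) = (g - 4)*(g - 1)^2*(g + 1)*(g - 1)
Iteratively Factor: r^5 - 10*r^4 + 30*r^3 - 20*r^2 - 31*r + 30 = (r + 1)*(r^4 - 11*r^3 + 41*r^2 - 61*r + 30) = (r - 2)*(r + 1)*(r^3 - 9*r^2 + 23*r - 15) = (r - 3)*(r - 2)*(r + 1)*(r^2 - 6*r + 5) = (r - 3)*(r - 2)*(r - 1)*(r + 1)*(r - 5)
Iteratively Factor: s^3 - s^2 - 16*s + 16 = (s + 4)*(s^2 - 5*s + 4) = (s - 4)*(s + 4)*(s - 1)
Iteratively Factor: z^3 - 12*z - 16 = (z - 4)*(z^2 + 4*z + 4) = (z - 4)*(z + 2)*(z + 2)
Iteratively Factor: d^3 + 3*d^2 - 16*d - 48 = (d - 4)*(d^2 + 7*d + 12) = (d - 4)*(d + 3)*(d + 4)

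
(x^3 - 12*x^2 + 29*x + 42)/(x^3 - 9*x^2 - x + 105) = (x^2 - 5*x - 6)/(x^2 - 2*x - 15)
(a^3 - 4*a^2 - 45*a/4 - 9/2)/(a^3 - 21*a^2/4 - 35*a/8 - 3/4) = 2*(2*a + 3)/(4*a + 1)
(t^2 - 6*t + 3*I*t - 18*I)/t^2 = (t^2 + 3*t*(-2 + I) - 18*I)/t^2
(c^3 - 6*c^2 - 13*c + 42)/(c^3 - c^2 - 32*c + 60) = (c^2 - 4*c - 21)/(c^2 + c - 30)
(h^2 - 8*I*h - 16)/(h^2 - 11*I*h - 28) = (h - 4*I)/(h - 7*I)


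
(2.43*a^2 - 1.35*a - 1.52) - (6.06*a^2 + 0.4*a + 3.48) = -3.63*a^2 - 1.75*a - 5.0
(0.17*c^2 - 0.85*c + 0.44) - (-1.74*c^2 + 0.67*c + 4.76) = 1.91*c^2 - 1.52*c - 4.32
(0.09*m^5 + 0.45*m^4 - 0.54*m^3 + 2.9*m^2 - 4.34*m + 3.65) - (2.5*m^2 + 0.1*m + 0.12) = 0.09*m^5 + 0.45*m^4 - 0.54*m^3 + 0.4*m^2 - 4.44*m + 3.53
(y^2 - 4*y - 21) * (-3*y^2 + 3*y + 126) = -3*y^4 + 15*y^3 + 177*y^2 - 567*y - 2646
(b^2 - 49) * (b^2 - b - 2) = b^4 - b^3 - 51*b^2 + 49*b + 98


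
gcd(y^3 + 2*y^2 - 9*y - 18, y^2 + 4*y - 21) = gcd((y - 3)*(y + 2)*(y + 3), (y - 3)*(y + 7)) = y - 3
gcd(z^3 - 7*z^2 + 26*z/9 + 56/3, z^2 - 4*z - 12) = z - 6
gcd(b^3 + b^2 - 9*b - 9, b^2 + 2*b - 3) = b + 3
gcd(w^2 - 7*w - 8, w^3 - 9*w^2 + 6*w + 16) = w^2 - 7*w - 8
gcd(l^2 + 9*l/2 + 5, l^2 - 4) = l + 2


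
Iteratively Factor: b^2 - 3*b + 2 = (b - 2)*(b - 1)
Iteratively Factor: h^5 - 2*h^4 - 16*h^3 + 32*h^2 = (h - 2)*(h^4 - 16*h^2) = h*(h - 2)*(h^3 - 16*h) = h*(h - 2)*(h + 4)*(h^2 - 4*h) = h^2*(h - 2)*(h + 4)*(h - 4)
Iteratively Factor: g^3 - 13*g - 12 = (g + 1)*(g^2 - g - 12) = (g + 1)*(g + 3)*(g - 4)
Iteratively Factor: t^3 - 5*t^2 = (t - 5)*(t^2) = t*(t - 5)*(t)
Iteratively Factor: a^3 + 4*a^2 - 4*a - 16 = (a - 2)*(a^2 + 6*a + 8) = (a - 2)*(a + 2)*(a + 4)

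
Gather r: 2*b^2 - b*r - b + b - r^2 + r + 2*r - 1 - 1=2*b^2 - r^2 + r*(3 - b) - 2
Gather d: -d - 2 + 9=7 - d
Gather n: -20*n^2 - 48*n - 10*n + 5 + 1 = -20*n^2 - 58*n + 6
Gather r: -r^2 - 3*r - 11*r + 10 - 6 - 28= -r^2 - 14*r - 24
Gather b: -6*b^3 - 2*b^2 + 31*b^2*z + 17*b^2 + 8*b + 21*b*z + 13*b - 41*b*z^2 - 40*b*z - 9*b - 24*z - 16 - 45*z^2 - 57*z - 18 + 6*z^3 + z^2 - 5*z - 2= -6*b^3 + b^2*(31*z + 15) + b*(-41*z^2 - 19*z + 12) + 6*z^3 - 44*z^2 - 86*z - 36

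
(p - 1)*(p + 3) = p^2 + 2*p - 3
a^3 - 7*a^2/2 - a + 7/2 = (a - 7/2)*(a - 1)*(a + 1)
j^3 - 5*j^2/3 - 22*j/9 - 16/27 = (j - 8/3)*(j + 1/3)*(j + 2/3)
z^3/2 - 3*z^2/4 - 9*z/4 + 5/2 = (z/2 + 1)*(z - 5/2)*(z - 1)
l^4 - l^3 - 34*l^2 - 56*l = l*(l - 7)*(l + 2)*(l + 4)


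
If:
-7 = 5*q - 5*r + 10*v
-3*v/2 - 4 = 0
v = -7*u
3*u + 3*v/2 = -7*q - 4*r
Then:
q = 1952/1155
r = -2591/1155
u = 8/21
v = -8/3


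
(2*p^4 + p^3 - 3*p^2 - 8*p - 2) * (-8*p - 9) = -16*p^5 - 26*p^4 + 15*p^3 + 91*p^2 + 88*p + 18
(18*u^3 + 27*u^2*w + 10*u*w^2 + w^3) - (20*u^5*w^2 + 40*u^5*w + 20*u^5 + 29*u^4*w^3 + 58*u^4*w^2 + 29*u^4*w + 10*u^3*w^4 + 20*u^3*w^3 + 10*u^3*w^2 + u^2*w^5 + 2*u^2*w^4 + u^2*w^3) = -20*u^5*w^2 - 40*u^5*w - 20*u^5 - 29*u^4*w^3 - 58*u^4*w^2 - 29*u^4*w - 10*u^3*w^4 - 20*u^3*w^3 - 10*u^3*w^2 + 18*u^3 - u^2*w^5 - 2*u^2*w^4 - u^2*w^3 + 27*u^2*w + 10*u*w^2 + w^3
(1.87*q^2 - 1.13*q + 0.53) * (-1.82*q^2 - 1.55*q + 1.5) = -3.4034*q^4 - 0.8419*q^3 + 3.5919*q^2 - 2.5165*q + 0.795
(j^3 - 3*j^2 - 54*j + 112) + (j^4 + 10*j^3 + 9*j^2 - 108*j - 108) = j^4 + 11*j^3 + 6*j^2 - 162*j + 4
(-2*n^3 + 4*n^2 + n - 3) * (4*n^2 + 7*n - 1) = -8*n^5 + 2*n^4 + 34*n^3 - 9*n^2 - 22*n + 3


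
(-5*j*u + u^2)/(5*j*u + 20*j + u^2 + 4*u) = u*(-5*j + u)/(5*j*u + 20*j + u^2 + 4*u)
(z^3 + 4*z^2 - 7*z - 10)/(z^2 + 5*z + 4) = (z^2 + 3*z - 10)/(z + 4)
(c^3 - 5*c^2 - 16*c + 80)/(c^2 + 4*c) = c - 9 + 20/c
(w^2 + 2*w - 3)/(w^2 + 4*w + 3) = (w - 1)/(w + 1)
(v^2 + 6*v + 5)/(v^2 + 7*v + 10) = (v + 1)/(v + 2)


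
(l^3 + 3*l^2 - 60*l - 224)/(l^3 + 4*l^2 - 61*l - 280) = (l + 4)/(l + 5)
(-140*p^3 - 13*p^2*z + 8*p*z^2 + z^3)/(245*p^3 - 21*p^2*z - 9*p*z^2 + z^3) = (-28*p^2 + 3*p*z + z^2)/(49*p^2 - 14*p*z + z^2)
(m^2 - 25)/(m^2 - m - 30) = (m - 5)/(m - 6)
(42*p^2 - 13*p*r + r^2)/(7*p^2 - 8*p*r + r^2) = (6*p - r)/(p - r)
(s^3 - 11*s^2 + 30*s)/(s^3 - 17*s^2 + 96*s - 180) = s/(s - 6)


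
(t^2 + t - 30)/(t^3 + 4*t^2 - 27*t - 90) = 1/(t + 3)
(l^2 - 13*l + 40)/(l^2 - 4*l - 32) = (l - 5)/(l + 4)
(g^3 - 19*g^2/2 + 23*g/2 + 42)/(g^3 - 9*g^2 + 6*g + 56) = (g + 3/2)/(g + 2)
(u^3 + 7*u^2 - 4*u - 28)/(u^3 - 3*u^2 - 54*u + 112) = (u + 2)/(u - 8)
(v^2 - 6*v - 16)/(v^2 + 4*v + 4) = (v - 8)/(v + 2)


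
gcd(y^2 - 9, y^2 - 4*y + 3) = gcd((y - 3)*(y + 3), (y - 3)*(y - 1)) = y - 3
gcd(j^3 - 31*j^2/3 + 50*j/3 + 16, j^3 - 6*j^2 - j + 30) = j - 3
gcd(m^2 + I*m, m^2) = m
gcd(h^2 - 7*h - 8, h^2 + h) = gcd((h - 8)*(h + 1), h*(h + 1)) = h + 1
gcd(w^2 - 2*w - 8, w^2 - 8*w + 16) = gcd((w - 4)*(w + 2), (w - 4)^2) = w - 4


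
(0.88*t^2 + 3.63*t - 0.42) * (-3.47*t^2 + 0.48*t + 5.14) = -3.0536*t^4 - 12.1737*t^3 + 7.723*t^2 + 18.4566*t - 2.1588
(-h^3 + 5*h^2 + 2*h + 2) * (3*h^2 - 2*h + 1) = -3*h^5 + 17*h^4 - 5*h^3 + 7*h^2 - 2*h + 2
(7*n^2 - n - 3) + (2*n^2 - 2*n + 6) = 9*n^2 - 3*n + 3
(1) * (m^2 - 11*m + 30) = m^2 - 11*m + 30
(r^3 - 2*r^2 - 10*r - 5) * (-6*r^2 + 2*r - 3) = -6*r^5 + 14*r^4 + 53*r^3 + 16*r^2 + 20*r + 15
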